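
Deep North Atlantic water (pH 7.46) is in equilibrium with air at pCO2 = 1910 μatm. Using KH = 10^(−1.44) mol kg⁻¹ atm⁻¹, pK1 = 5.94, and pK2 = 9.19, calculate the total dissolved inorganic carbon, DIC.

DIC = 2.41 mmol/kg

[CO2*] = KH · pCO2 = 10^(−1.44) × 1910×10^-6 = 6.935×10^-5 mol/kg
α₀ = 1/(1 + K1/[H⁺] + K1K2/[H⁺]²) = 1/(1 + 10^+1.52 + 10^-0.21) = 0.02879
DIC = [CO2*]/α₀ = 6.935×10^-5 / 0.02879 = 2.41 mmol/kg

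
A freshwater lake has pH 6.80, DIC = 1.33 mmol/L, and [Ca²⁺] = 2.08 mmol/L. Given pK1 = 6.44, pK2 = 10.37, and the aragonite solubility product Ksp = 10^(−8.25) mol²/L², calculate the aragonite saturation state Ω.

Ω = 0.0922

α₂ = 1 / (1 + [H⁺]/K2 + [H⁺]²/(K1K2)) = 1 / (1 + 10^+3.57 + 10^+3.21)
   = 1 / (1 + 3715.4 + 1621.8) = 1/5338.2 = 0.0001873
[CO3²⁻] = α₂ × DIC = 0.0001873 × 1.33 = 0.0002491 mmol/L = 0.2491 μmol/L
Ksp = 10^(−8.25) = 5.623×10^-9
Ω = [Ca²⁺][CO3²⁻]/Ksp = (2.08×10^-3)(2.491×10^-7) / 5.623×10^-9 = 0.0922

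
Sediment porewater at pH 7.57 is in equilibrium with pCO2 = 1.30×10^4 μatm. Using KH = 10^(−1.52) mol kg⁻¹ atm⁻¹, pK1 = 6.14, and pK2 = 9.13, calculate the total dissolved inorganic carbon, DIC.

DIC = 11.3 mmol/kg

[CO2*] = KH · pCO2 = 10^(−1.52) × 1.30×10^4×10^-6 = 3.926×10^-4 mol/kg
α₀ = 1/(1 + K1/[H⁺] + K1K2/[H⁺]²) = 1/(1 + 10^+1.43 + 10^-0.13) = 0.03490
DIC = [CO2*]/α₀ = 3.926×10^-4 / 0.03490 = 11.3 mmol/kg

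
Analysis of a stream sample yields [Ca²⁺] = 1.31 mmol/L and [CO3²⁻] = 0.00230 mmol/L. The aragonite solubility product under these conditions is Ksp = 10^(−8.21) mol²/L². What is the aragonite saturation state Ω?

Ω = 0.489

Ksp = 10^(−8.21) = 6.166×10^-9
Ω = [Ca²⁺][CO3²⁻]/Ksp = (1.31×10^-3)(0.00230×10^-3) / 6.166×10^-9 = 0.489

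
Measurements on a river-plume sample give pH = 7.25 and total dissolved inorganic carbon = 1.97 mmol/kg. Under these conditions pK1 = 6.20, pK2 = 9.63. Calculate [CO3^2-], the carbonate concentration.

[CO3²⁻] = 7.51 μmol/kg

α₂ = 1 / (1 + [H⁺]/K2 + [H⁺]²/(K1K2)) = 1 / (1 + 10^+2.38 + 10^+1.33)
   = 1 / (1 + 239.88 + 21.380) = 1/262.26 = 0.003813
[CO3²⁻] = α₂ × DIC = 0.003813 × 1.97 = 0.00751 mmol/kg = 7.51 μmol/kg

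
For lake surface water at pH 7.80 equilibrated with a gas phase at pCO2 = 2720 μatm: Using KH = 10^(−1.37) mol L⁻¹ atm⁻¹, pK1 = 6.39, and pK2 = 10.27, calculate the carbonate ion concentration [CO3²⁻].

[CO3²⁻] = 10.1 μmol/L

[CO2*] = KH · pCO2 = 10^(−1.37) × 2720×10^-6 = 1.160×10^-4 mol/L
α₀ = 1/(1 + K1/[H⁺] + K1K2/[H⁺]²) = 1/(1 + 10^+1.41 + 10^-1.06) = 0.03733
DIC = [CO2*]/α₀ = 1.160×10^-4 / 0.03733 = 3.109 mmol/L
[CO3²⁻] = α₂·DIC; α₂ = 0.003251, so [CO3²⁻] = 0.003251 × 3.109 = 0.0101 mmol/L = 10.1 μmol/L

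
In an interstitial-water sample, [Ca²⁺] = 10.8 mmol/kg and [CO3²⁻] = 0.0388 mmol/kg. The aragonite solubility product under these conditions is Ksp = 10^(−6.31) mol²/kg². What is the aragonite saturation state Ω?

Ω = 0.856

Ksp = 10^(−6.31) = 4.898×10^-7
Ω = [Ca²⁺][CO3²⁻]/Ksp = (10.8×10^-3)(0.0388×10^-3) / 4.898×10^-7 = 0.856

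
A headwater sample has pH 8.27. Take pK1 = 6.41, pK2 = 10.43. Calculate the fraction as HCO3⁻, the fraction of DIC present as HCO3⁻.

α₁ = 0.980

α₁ = 1 / (1 + [H⁺]/K1 + K2/[H⁺]) = 1 / (1 + 10^-1.86 + 10^-2.16)
   = 1 / (1 + 0.013804 + 0.0069183) = 1/1.0207 = 0.9797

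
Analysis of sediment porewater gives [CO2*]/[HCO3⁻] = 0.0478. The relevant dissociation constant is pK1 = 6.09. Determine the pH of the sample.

From K1 = [H⁺][HCO3⁻]/[CO2*]:  pH = pK1 − log₁₀([CO2*]/[HCO3⁻])
log₁₀(0.0478) = -1.321
pH = 6.09 − (-1.321) = 7.41

pH = 7.41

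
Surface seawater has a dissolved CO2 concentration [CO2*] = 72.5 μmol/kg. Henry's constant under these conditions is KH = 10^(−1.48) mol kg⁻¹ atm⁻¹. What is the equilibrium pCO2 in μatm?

KH = 10^(−1.48) = 3.311×10^-2 mol kg⁻¹ atm⁻¹
pCO2 = [CO2*]/KH = 72.5×10^-6 / 3.311×10^-2 = 2.19×10^-3 atm = 2190 μatm

pCO2 = 2190 μatm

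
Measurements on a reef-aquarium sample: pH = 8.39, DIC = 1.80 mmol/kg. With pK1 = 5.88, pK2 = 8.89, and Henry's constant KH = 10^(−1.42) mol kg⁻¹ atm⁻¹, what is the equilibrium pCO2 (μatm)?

pCO2 = 111 μatm

α₀ = 1 / (1 + K1/[H⁺] + K1K2/[H⁺]²) = 1 / (1 + 10^+2.51 + 10^+2.01)
   = 1 / (1 + 323.59 + 102.33) = 1/426.92 = 0.002342
[CO2*] = α₀ × DIC = 0.002342 × 1.80 = 0.004216 mmol/kg = 4.216 μmol/kg
pCO2 = [CO2*]/KH = 4.216×10^-6 / 3.802×10^-2 = 111 μatm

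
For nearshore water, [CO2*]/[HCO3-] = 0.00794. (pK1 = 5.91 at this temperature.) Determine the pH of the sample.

pH = 8.01

From K1 = [H⁺][HCO3-]/[CO2*]:  pH = pK1 − log₁₀([CO2*]/[HCO3-])
log₁₀(0.00794) = -2.100
pH = 5.91 − (-2.100) = 8.01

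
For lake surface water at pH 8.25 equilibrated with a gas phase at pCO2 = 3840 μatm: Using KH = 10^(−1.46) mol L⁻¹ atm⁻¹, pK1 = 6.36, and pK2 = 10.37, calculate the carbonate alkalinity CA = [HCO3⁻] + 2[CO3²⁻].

[CO2*] = KH · pCO2 = 10^(−1.46) × 3840×10^-6 = 1.331×10^-4 mol/L
α₀ = 1/(1 + K1/[H⁺] + K1K2/[H⁺]²) = 1/(1 + 10^+1.89 + 10^-0.23) = 0.01262
DIC = [CO2*]/α₀ = 1.331×10^-4 / 0.01262 = 10.55 mmol/L
CA = (α₁ + 2α₂)·DIC = (0.9799 + 2×0.007434) × 10.55 = 10.5 mmol/L

CA = 10.5 mmol/L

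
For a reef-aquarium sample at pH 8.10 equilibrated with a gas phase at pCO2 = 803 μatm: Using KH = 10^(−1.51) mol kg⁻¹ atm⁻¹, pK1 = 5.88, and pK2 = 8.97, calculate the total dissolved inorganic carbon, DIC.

[CO2*] = KH · pCO2 = 10^(−1.51) × 803×10^-6 = 2.482×10^-5 mol/kg
α₀ = 1/(1 + K1/[H⁺] + K1K2/[H⁺]²) = 1/(1 + 10^+2.22 + 10^+1.35) = 0.005281
DIC = [CO2*]/α₀ = 2.482×10^-5 / 0.005281 = 4.70 mmol/kg

DIC = 4.70 mmol/kg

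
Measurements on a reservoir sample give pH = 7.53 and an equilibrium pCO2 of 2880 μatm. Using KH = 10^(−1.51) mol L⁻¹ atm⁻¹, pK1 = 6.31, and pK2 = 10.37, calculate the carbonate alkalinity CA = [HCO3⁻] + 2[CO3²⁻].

[CO2*] = KH · pCO2 = 10^(−1.51) × 2880×10^-6 = 8.900×10^-5 mol/L
α₀ = 1/(1 + K1/[H⁺] + K1K2/[H⁺]²) = 1/(1 + 10^+1.22 + 10^-1.62) = 0.05675
DIC = [CO2*]/α₀ = 8.900×10^-5 / 0.05675 = 1.568 mmol/L
CA = (α₁ + 2α₂)·DIC = (0.9419 + 2×0.001361) × 1.568 = 1.48 mmol/L

CA = 1.48 mmol/L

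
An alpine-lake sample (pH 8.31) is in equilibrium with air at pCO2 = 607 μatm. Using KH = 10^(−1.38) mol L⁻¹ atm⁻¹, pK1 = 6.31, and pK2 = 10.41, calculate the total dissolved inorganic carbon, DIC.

DIC = 2.58 mmol/L

[CO2*] = KH · pCO2 = 10^(−1.38) × 607×10^-6 = 2.530×10^-5 mol/L
α₀ = 1/(1 + K1/[H⁺] + K1K2/[H⁺]²) = 1/(1 + 10^+2.00 + 10^-0.10) = 0.009824
DIC = [CO2*]/α₀ = 2.530×10^-5 / 0.009824 = 2.58 mmol/L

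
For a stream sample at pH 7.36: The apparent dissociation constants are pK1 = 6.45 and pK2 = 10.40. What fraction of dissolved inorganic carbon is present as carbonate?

α₂ = 0.000811

α₂ = 1 / (1 + [H⁺]/K2 + [H⁺]²/(K1K2)) = 1 / (1 + 10^+3.04 + 10^+2.13)
   = 1 / (1 + 1096.5 + 134.90) = 1/1232.4 = 0.0008114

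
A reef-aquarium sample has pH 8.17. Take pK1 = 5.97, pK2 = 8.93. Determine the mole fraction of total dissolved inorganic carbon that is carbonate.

α₂ = 1 / (1 + [H⁺]/K2 + [H⁺]²/(K1K2)) = 1 / (1 + 10^+0.76 + 10^-1.44)
   = 1 / (1 + 5.7544 + 0.036308) = 1/6.7907 = 0.1473

α₂ = 0.147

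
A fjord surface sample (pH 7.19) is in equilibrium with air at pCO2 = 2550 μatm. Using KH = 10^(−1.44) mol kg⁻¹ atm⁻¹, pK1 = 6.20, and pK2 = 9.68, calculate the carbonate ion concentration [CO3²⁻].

[CO2*] = KH · pCO2 = 10^(−1.44) × 2550×10^-6 = 9.258×10^-5 mol/kg
α₀ = 1/(1 + K1/[H⁺] + K1K2/[H⁺]²) = 1/(1 + 10^+0.99 + 10^-1.50) = 0.09256
DIC = [CO2*]/α₀ = 9.258×10^-5 / 0.09256 = 1.000 mmol/kg
[CO3²⁻] = α₂·DIC; α₂ = 0.002927, so [CO3²⁻] = 0.002927 × 1.000 = 0.00293 mmol/kg = 2.93 μmol/kg

[CO3²⁻] = 2.93 μmol/kg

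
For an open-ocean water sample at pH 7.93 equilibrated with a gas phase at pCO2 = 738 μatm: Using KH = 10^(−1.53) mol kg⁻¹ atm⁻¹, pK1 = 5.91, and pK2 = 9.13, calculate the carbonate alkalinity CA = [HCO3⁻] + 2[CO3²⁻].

CA = 2.57 mmol/kg

[CO2*] = KH · pCO2 = 10^(−1.53) × 738×10^-6 = 2.178×10^-5 mol/kg
α₀ = 1/(1 + K1/[H⁺] + K1K2/[H⁺]²) = 1/(1 + 10^+2.02 + 10^+0.82) = 0.008903
DIC = [CO2*]/α₀ = 2.178×10^-5 / 0.008903 = 2.446 mmol/kg
CA = (α₁ + 2α₂)·DIC = (0.9323 + 2×0.05882) × 2.446 = 2.57 mmol/kg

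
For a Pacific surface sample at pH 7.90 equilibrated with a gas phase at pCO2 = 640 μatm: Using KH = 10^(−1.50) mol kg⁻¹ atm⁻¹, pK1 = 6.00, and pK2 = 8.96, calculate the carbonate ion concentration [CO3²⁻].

[CO3²⁻] = 0.140 mmol/kg

[CO2*] = KH · pCO2 = 10^(−1.50) × 640×10^-6 = 2.024×10^-5 mol/kg
α₀ = 1/(1 + K1/[H⁺] + K1K2/[H⁺]²) = 1/(1 + 10^+1.90 + 10^+0.84) = 0.01145
DIC = [CO2*]/α₀ = 2.024×10^-5 / 0.01145 = 1.768 mmol/kg
[CO3²⁻] = α₂·DIC; α₂ = 0.07920, so [CO3²⁻] = 0.07920 × 1.768 = 0.140 mmol/kg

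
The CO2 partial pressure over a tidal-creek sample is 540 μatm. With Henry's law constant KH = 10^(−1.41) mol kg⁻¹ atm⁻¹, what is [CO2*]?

KH = 10^(−1.41) = 3.890×10^-2 mol kg⁻¹ atm⁻¹
[CO2*] = KH · pCO2 = 3.890×10^-2 × 540×10^-6 atm = 2.10×10^-5 mol/kg

[CO2*] = 21.0 μmol/kg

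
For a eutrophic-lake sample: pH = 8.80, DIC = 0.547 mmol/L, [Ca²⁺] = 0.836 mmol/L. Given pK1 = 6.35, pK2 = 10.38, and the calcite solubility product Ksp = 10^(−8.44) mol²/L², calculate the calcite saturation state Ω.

Ω = 3.22

α₂ = 1 / (1 + [H⁺]/K2 + [H⁺]²/(K1K2)) = 1 / (1 + 10^+1.58 + 10^-0.87)
   = 1 / (1 + 38.019 + 0.13490) = 1/39.154 = 0.02554
[CO3²⁻] = α₂ × DIC = 0.02554 × 0.547 = 0.01397 mmol/L = 13.97 μmol/L
Ksp = 10^(−8.44) = 3.631×10^-9
Ω = [Ca²⁺][CO3²⁻]/Ksp = (0.836×10^-3)(1.397×10^-5) / 3.631×10^-9 = 3.22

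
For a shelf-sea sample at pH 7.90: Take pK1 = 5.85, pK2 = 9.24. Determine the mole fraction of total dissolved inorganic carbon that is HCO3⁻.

α₁ = 1 / (1 + [H⁺]/K1 + K2/[H⁺]) = 1 / (1 + 10^-2.05 + 10^-1.34)
   = 1 / (1 + 0.0089125 + 0.045709) = 1/1.0546 = 0.9482

α₁ = 0.948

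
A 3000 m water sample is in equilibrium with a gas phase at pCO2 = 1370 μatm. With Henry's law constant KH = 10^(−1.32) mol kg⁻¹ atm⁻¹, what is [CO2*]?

[CO2*] = 65.6 μmol/kg

KH = 10^(−1.32) = 4.786×10^-2 mol kg⁻¹ atm⁻¹
[CO2*] = KH · pCO2 = 4.786×10^-2 × 1370×10^-6 atm = 6.56×10^-5 mol/kg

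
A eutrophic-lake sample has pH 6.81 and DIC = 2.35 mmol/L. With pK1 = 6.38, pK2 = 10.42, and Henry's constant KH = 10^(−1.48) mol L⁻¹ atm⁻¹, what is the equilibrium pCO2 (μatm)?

α₀ = 1 / (1 + K1/[H⁺] + K1K2/[H⁺]²) = 1 / (1 + 10^+0.43 + 10^-3.18)
   = 1 / (1 + 2.6915 + 0.00066069) = 1/3.6922 = 0.2708
[CO2*] = α₀ × DIC = 0.2708 × 2.35 = 0.6365 mmol/L
pCO2 = [CO2*]/KH = 6.365×10^-4 / 3.311×10^-2 = 1.92×10^4 μatm

pCO2 = 1.92×10^4 μatm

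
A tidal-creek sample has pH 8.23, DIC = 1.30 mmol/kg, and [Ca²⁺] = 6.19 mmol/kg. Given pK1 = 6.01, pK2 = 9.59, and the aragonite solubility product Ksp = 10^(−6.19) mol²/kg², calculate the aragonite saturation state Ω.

Ω = 0.518

α₂ = 1 / (1 + [H⁺]/K2 + [H⁺]²/(K1K2)) = 1 / (1 + 10^+1.36 + 10^-0.86)
   = 1 / (1 + 22.909 + 0.13804) = 1/24.047 = 0.04159
[CO3²⁻] = α₂ × DIC = 0.04159 × 1.30 = 0.05406 mmol/kg
Ksp = 10^(−6.19) = 6.457×10^-7
Ω = [Ca²⁺][CO3²⁻]/Ksp = (6.19×10^-3)(5.406×10^-5) / 6.457×10^-7 = 0.518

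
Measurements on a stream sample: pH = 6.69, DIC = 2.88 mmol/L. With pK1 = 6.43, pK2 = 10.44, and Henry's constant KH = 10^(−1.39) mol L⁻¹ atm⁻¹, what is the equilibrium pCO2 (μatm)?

pCO2 = 2.51×10^4 μatm

α₀ = 1 / (1 + K1/[H⁺] + K1K2/[H⁺]²) = 1 / (1 + 10^+0.26 + 10^-3.49)
   = 1 / (1 + 1.8197 + 0.00032359) = 1/2.8200 = 0.3546
[CO2*] = α₀ × DIC = 0.3546 × 2.88 = 1.021 mmol/L
pCO2 = [CO2*]/KH = 1.021×10^-3 / 4.074×10^-2 = 2.51×10^4 μatm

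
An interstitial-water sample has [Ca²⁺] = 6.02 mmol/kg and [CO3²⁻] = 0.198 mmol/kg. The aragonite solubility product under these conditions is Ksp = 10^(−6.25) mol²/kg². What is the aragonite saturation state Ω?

Ksp = 10^(−6.25) = 5.623×10^-7
Ω = [Ca²⁺][CO3²⁻]/Ksp = (6.02×10^-3)(0.198×10^-3) / 5.623×10^-7 = 2.12

Ω = 2.12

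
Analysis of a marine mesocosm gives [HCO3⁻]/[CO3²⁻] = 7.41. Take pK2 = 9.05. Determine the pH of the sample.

From K2 = [H⁺][CO3²⁻]/[HCO3⁻]:  pH = pK2 − log₁₀([HCO3⁻]/[CO3²⁻])
log₁₀(7.41) = +0.870
pH = 9.05 − (+0.870) = 8.18

pH = 8.18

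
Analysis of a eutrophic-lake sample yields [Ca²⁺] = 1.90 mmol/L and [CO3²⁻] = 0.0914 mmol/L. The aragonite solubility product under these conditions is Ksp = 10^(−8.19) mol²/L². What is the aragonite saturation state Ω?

Ω = 26.9

Ksp = 10^(−8.19) = 6.457×10^-9
Ω = [Ca²⁺][CO3²⁻]/Ksp = (1.90×10^-3)(0.0914×10^-3) / 6.457×10^-9 = 26.9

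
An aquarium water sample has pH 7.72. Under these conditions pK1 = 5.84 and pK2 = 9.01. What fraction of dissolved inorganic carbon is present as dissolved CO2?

α₀ = 1 / (1 + K1/[H⁺] + K1K2/[H⁺]²) = 1 / (1 + 10^+1.88 + 10^+0.59)
   = 1 / (1 + 75.858 + 3.8905) = 1/80.748 = 0.01238

α₀ = 0.0124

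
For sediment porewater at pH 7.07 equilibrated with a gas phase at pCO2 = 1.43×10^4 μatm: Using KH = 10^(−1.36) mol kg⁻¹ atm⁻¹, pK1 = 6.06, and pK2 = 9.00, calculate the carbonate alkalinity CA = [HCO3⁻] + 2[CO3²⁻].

[CO2*] = KH · pCO2 = 10^(−1.36) × 1.43×10^4×10^-6 = 6.242×10^-4 mol/kg
α₀ = 1/(1 + K1/[H⁺] + K1K2/[H⁺]²) = 1/(1 + 10^+1.01 + 10^-0.92) = 0.08808
DIC = [CO2*]/α₀ = 6.242×10^-4 / 0.08808 = 7.087 mmol/kg
CA = (α₁ + 2α₂)·DIC = (0.9013 + 2×0.01059) × 7.087 = 6.54 mmol/kg

CA = 6.54 mmol/kg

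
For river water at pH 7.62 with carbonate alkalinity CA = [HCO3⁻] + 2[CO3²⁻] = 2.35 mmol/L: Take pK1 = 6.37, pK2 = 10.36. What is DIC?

DIC = 2.48 mmol/L

CA = [HCO3⁻] + 2[CO3²⁻] = (α₁ + 2α₂)·DIC
At pH 7.62: [H⁺]/K1 = 10^-1.25 = 0.056234, K2/[H⁺] = 10^-2.74 = 0.0018197
α₁ = 1/(1 + 0.056234 + 0.0018197) = 1/1.0581 = 0.9451; α₂ = α₁·K2/[H⁺] = 0.001720
α₁ + 2α₂ = 0.9486
DIC = CA / (α₁ + 2α₂) = 2.35 / 0.9486 = 2.48 mmol/L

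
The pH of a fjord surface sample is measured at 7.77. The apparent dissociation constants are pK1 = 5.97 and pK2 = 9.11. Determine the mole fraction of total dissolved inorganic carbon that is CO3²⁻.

α₂ = 1 / (1 + [H⁺]/K2 + [H⁺]²/(K1K2)) = 1 / (1 + 10^+1.34 + 10^-0.46)
   = 1 / (1 + 21.878 + 0.34674) = 1/23.224 = 0.04306

α₂ = 0.0431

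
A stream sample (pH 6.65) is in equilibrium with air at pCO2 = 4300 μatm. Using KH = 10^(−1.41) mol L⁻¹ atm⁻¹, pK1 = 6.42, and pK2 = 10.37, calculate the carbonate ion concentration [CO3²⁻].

[CO3²⁻] = 0.0541 μmol/L

[CO2*] = KH · pCO2 = 10^(−1.41) × 4300×10^-6 = 1.673×10^-4 mol/L
α₀ = 1/(1 + K1/[H⁺] + K1K2/[H⁺]²) = 1/(1 + 10^+0.23 + 10^-3.49) = 0.3706
DIC = [CO2*]/α₀ = 1.673×10^-4 / 0.3706 = 0.4514 mmol/L
[CO3²⁻] = α₂·DIC; α₂ = 0.0001199, so [CO3²⁻] = 0.0001199 × 0.4514 = 5.41×10^-5 mmol/L = 0.0541 μmol/L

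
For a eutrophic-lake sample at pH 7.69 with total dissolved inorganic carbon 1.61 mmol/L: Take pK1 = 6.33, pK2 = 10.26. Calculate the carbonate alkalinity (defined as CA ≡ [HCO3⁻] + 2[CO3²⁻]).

CA = 1.55 mmol/L

CA = [HCO3⁻] + 2[CO3²⁻] = (α₁ + 2α₂)·DIC
At pH 7.69: [H⁺]/K1 = 10^-1.36 = 0.043652, K2/[H⁺] = 10^-2.57 = 0.0026915
α₁ = 1/(1 + 0.043652 + 0.0026915) = 1/1.0463 = 0.9557; α₂ = α₁·K2/[H⁺] = 0.002572
α₁ + 2α₂ = 0.9609
CA = 0.9609 × 1.61 = 1.55 mmol/L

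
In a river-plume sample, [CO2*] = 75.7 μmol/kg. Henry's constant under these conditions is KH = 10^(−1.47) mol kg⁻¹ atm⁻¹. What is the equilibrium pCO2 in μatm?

pCO2 = 2230 μatm

KH = 10^(−1.47) = 3.388×10^-2 mol kg⁻¹ atm⁻¹
pCO2 = [CO2*]/KH = 75.7×10^-6 / 3.388×10^-2 = 2.23×10^-3 atm = 2230 μatm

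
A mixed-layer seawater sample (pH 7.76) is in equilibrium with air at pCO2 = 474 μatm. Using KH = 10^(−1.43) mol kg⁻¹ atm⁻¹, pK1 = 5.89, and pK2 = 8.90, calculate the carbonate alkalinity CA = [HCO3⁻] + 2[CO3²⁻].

CA = 1.49 mmol/kg

[CO2*] = KH · pCO2 = 10^(−1.43) × 474×10^-6 = 1.761×10^-5 mol/kg
α₀ = 1/(1 + K1/[H⁺] + K1K2/[H⁺]²) = 1/(1 + 10^+1.87 + 10^+0.73) = 0.01242
DIC = [CO2*]/α₀ = 1.761×10^-5 / 0.01242 = 1.418 mmol/kg
CA = (α₁ + 2α₂)·DIC = (0.9209 + 2×0.06671) × 1.418 = 1.49 mmol/kg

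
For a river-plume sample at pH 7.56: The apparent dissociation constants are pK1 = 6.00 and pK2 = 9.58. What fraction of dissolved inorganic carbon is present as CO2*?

α₀ = 0.0266

α₀ = 1 / (1 + K1/[H⁺] + K1K2/[H⁺]²) = 1 / (1 + 10^+1.56 + 10^-0.46)
   = 1 / (1 + 36.308 + 0.34674) = 1/37.655 = 0.02656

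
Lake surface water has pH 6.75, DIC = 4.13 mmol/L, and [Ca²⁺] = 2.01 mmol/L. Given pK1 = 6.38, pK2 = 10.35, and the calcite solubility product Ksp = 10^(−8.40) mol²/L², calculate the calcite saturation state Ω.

Ω = 0.367

α₂ = 1 / (1 + [H⁺]/K2 + [H⁺]²/(K1K2)) = 1 / (1 + 10^+3.60 + 10^+3.23)
   = 1 / (1 + 3981.1 + 1698.2) = 1/5680.3 = 0.0001760
[CO3²⁻] = α₂ × DIC = 0.0001760 × 4.13 = 0.0007271 mmol/L = 0.7271 μmol/L
Ksp = 10^(−8.40) = 3.981×10^-9
Ω = [Ca²⁺][CO3²⁻]/Ksp = (2.01×10^-3)(7.271×10^-7) / 3.981×10^-9 = 0.367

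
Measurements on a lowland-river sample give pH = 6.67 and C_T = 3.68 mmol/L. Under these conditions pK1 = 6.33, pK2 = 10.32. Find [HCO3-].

[HCO3⁻] = 2.53 mmol/L

α₁ = 1 / (1 + [H⁺]/K1 + K2/[H⁺]) = 1 / (1 + 10^-0.34 + 10^-3.65)
   = 1 / (1 + 0.45709 + 0.00022387) = 1/1.4573 = 0.6862
[HCO3⁻] = α₁ × DIC = 0.6862 × 3.68 = 2.53 mmol/L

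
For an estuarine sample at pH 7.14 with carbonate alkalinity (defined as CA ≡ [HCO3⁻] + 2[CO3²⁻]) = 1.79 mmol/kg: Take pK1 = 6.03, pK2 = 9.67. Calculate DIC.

CA = [HCO3⁻] + 2[CO3²⁻] = (α₁ + 2α₂)·DIC
At pH 7.14: [H⁺]/K1 = 10^-1.11 = 0.077625, K2/[H⁺] = 10^-2.53 = 0.0029512
α₁ = 1/(1 + 0.077625 + 0.0029512) = 1/1.0806 = 0.9254; α₂ = α₁·K2/[H⁺] = 0.002731
α₁ + 2α₂ = 0.9309
DIC = CA / (α₁ + 2α₂) = 1.79 / 0.9309 = 1.92 mmol/kg

DIC = 1.92 mmol/kg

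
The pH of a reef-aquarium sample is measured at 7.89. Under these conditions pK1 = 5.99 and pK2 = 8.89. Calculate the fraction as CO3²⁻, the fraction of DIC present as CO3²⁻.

α₂ = 1 / (1 + [H⁺]/K2 + [H⁺]²/(K1K2)) = 1 / (1 + 10^+1.00 + 10^-0.90)
   = 1 / (1 + 10.000 + 0.12589) = 1/11.126 = 0.08988

α₂ = 0.0899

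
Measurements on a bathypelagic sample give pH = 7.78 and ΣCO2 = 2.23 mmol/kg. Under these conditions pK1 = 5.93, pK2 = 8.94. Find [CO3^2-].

[CO3²⁻] = 0.142 mmol/kg

α₂ = 1 / (1 + [H⁺]/K2 + [H⁺]²/(K1K2)) = 1 / (1 + 10^+1.16 + 10^-0.69)
   = 1 / (1 + 14.454 + 0.20417) = 1/15.659 = 0.06386
[CO3²⁻] = α₂ × DIC = 0.06386 × 2.23 = 0.142 mmol/kg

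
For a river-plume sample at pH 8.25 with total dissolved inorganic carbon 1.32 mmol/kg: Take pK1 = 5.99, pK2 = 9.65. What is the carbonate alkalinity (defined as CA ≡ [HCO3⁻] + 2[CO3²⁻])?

CA = 1.36 mmol/kg

CA = [HCO3⁻] + 2[CO3²⁻] = (α₁ + 2α₂)·DIC
At pH 8.25: [H⁺]/K1 = 10^-2.26 = 0.0054954, K2/[H⁺] = 10^-1.40 = 0.039811
α₁ = 1/(1 + 0.0054954 + 0.039811) = 1/1.0453 = 0.9567; α₂ = α₁·K2/[H⁺] = 0.03809
α₁ + 2α₂ = 1.0328
CA = 1.0328 × 1.32 = 1.36 mmol/kg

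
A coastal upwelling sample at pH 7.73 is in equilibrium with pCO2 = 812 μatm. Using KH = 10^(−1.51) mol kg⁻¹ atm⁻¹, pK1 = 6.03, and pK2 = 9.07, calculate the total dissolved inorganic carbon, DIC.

DIC = 1.34 mmol/kg

[CO2*] = KH · pCO2 = 10^(−1.51) × 812×10^-6 = 2.509×10^-5 mol/kg
α₀ = 1/(1 + K1/[H⁺] + K1K2/[H⁺]²) = 1/(1 + 10^+1.70 + 10^+0.36) = 0.01872
DIC = [CO2*]/α₀ = 2.509×10^-5 / 0.01872 = 1.34 mmol/kg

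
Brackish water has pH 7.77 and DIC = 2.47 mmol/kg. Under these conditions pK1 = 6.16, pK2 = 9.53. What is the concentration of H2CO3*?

α₀ = 1 / (1 + K1/[H⁺] + K1K2/[H⁺]²) = 1 / (1 + 10^+1.61 + 10^-0.15)
   = 1 / (1 + 40.738 + 0.70795) = 1/42.446 = 0.02356
[CO2*] = α₀ × DIC = 0.02356 × 2.47 = 0.0582 mmol/kg

[CO2*] = 0.0582 mmol/kg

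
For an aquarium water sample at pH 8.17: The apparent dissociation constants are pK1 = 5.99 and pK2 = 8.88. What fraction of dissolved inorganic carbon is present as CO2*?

α₀ = 1 / (1 + K1/[H⁺] + K1K2/[H⁺]²) = 1 / (1 + 10^+2.18 + 10^+1.47)
   = 1 / (1 + 151.36 + 29.512) = 1/181.87 = 0.005498

α₀ = 0.00550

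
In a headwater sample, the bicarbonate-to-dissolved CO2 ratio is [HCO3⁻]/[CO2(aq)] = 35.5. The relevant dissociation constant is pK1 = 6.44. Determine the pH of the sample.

pH = 7.99

From K1 = [H⁺][HCO3⁻]/[CO2(aq)]:  pH = pK1 + log₁₀([HCO3⁻]/[CO2(aq)])
log₁₀(35.5) = +1.550
pH = 6.44 + (+1.550) = 7.99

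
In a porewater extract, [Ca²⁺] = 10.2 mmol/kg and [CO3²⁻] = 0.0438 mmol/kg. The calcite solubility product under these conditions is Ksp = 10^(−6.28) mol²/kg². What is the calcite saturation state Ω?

Ksp = 10^(−6.28) = 5.248×10^-7
Ω = [Ca²⁺][CO3²⁻]/Ksp = (10.2×10^-3)(0.0438×10^-3) / 5.248×10^-7 = 0.851

Ω = 0.851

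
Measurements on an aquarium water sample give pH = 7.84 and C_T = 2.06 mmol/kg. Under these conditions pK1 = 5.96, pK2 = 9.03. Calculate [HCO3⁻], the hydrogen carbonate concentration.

α₁ = 1 / (1 + [H⁺]/K1 + K2/[H⁺]) = 1 / (1 + 10^-1.88 + 10^-1.19)
   = 1 / (1 + 0.013183 + 0.064565) = 1/1.0777 = 0.9279
[HCO3⁻] = α₁ × DIC = 0.9279 × 2.06 = 1.91 mmol/kg

[HCO3⁻] = 1.91 mmol/kg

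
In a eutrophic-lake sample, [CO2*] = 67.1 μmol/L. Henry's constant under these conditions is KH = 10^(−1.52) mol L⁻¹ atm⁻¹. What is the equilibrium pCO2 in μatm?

KH = 10^(−1.52) = 3.020×10^-2 mol L⁻¹ atm⁻¹
pCO2 = [CO2*]/KH = 67.1×10^-6 / 3.020×10^-2 = 2.22×10^-3 atm = 2220 μatm

pCO2 = 2220 μatm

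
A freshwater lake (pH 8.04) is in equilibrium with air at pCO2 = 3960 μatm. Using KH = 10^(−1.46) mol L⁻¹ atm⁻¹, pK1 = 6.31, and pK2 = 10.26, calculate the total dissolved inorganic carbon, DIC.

DIC = 7.56 mmol/L

[CO2*] = KH · pCO2 = 10^(−1.46) × 3960×10^-6 = 1.373×10^-4 mol/L
α₀ = 1/(1 + K1/[H⁺] + K1K2/[H⁺]²) = 1/(1 + 10^+1.73 + 10^-0.49) = 0.01817
DIC = [CO2*]/α₀ = 1.373×10^-4 / 0.01817 = 7.56 mmol/L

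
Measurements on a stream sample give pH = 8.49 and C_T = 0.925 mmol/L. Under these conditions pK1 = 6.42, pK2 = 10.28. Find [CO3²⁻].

[CO3²⁻] = 14.6 μmol/L

α₂ = 1 / (1 + [H⁺]/K2 + [H⁺]²/(K1K2)) = 1 / (1 + 10^+1.79 + 10^-0.28)
   = 1 / (1 + 61.660 + 0.52481) = 1/63.184 = 0.01583
[CO3²⁻] = α₂ × DIC = 0.01583 × 0.925 = 0.0146 mmol/L = 14.6 μmol/L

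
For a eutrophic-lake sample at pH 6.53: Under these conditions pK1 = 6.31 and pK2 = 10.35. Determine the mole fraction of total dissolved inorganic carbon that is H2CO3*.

α₀ = 0.376

α₀ = 1 / (1 + K1/[H⁺] + K1K2/[H⁺]²) = 1 / (1 + 10^+0.22 + 10^-3.60)
   = 1 / (1 + 1.6596 + 0.00025119) = 1/2.6598 = 0.3760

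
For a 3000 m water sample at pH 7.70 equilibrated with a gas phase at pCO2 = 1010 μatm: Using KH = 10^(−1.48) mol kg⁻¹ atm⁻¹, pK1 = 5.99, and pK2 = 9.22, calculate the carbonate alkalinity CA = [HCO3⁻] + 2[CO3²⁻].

[CO2*] = KH · pCO2 = 10^(−1.48) × 1010×10^-6 = 3.344×10^-5 mol/kg
α₀ = 1/(1 + K1/[H⁺] + K1K2/[H⁺]²) = 1/(1 + 10^+1.71 + 10^+0.19) = 0.01858
DIC = [CO2*]/α₀ = 3.344×10^-5 / 0.01858 = 1.800 mmol/kg
CA = (α₁ + 2α₂)·DIC = (0.9527 + 2×0.02877) × 1.800 = 1.82 mmol/kg

CA = 1.82 mmol/kg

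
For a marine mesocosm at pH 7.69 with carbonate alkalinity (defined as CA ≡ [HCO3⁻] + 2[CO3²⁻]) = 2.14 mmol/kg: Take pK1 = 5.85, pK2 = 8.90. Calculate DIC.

DIC = 2.05 mmol/kg

CA = [HCO3⁻] + 2[CO3²⁻] = (α₁ + 2α₂)·DIC
At pH 7.69: [H⁺]/K1 = 10^-1.84 = 0.014454, K2/[H⁺] = 10^-1.21 = 0.061660
α₁ = 1/(1 + 0.014454 + 0.061660) = 1/1.0761 = 0.9293; α₂ = α₁·K2/[H⁺] = 0.05730
α₁ + 2α₂ = 1.0439
DIC = CA / (α₁ + 2α₂) = 2.14 / 1.0439 = 2.05 mmol/kg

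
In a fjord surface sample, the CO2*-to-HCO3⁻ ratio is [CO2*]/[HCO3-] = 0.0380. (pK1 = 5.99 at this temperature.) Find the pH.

From K1 = [H⁺][HCO3-]/[CO2*]:  pH = pK1 − log₁₀([CO2*]/[HCO3-])
log₁₀(0.0380) = -1.420
pH = 5.99 − (-1.420) = 7.41

pH = 7.41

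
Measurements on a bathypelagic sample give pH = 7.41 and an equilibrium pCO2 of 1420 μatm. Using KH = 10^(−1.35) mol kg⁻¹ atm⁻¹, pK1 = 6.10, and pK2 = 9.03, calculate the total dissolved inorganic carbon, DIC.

[CO2*] = KH · pCO2 = 10^(−1.35) × 1420×10^-6 = 6.343×10^-5 mol/kg
α₀ = 1/(1 + K1/[H⁺] + K1K2/[H⁺]²) = 1/(1 + 10^+1.31 + 10^-0.31) = 0.04565
DIC = [CO2*]/α₀ = 6.343×10^-5 / 0.04565 = 1.39 mmol/kg

DIC = 1.39 mmol/kg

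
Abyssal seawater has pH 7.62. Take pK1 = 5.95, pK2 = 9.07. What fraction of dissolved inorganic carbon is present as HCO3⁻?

α₁ = 0.946

α₁ = 1 / (1 + [H⁺]/K1 + K2/[H⁺]) = 1 / (1 + 10^-1.67 + 10^-1.45)
   = 1 / (1 + 0.021380 + 0.035481) = 1/1.0569 = 0.9462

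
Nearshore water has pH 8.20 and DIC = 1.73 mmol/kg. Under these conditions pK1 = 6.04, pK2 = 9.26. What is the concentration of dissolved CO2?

α₀ = 1 / (1 + K1/[H⁺] + K1K2/[H⁺]²) = 1 / (1 + 10^+2.16 + 10^+1.10)
   = 1 / (1 + 144.54 + 12.589) = 1/158.13 = 0.006324
[CO2*] = α₀ × DIC = 0.006324 × 1.73 = 0.0109 mmol/kg = 10.9 μmol/kg

[CO2*] = 10.9 μmol/kg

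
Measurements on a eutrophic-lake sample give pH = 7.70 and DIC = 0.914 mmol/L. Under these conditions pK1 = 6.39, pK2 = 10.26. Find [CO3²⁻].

[CO3²⁻] = 2.39 μmol/L

α₂ = 1 / (1 + [H⁺]/K2 + [H⁺]²/(K1K2)) = 1 / (1 + 10^+2.56 + 10^+1.25)
   = 1 / (1 + 363.08 + 17.783) = 1/381.86 = 0.002619
[CO3²⁻] = α₂ × DIC = 0.002619 × 0.914 = 0.00239 mmol/L = 2.39 μmol/L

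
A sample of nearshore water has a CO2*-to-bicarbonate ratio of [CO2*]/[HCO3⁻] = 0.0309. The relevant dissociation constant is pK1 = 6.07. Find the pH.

pH = 7.58

From K1 = [H⁺][HCO3⁻]/[CO2*]:  pH = pK1 − log₁₀([CO2*]/[HCO3⁻])
log₁₀(0.0309) = -1.510
pH = 6.07 − (-1.510) = 7.58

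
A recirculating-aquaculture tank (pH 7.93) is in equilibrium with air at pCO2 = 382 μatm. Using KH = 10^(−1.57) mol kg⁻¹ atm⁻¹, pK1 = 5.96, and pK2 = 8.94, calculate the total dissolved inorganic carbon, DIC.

[CO2*] = KH · pCO2 = 10^(−1.57) × 382×10^-6 = 1.028×10^-5 mol/kg
α₀ = 1/(1 + K1/[H⁺] + K1K2/[H⁺]²) = 1/(1 + 10^+1.97 + 10^+0.96) = 0.009667
DIC = [CO2*]/α₀ = 1.028×10^-5 / 0.009667 = 1.06 mmol/kg

DIC = 1.06 mmol/kg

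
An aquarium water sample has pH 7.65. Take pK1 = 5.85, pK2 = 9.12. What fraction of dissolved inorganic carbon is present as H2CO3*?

α₀ = 0.0151

α₀ = 1 / (1 + K1/[H⁺] + K1K2/[H⁺]²) = 1 / (1 + 10^+1.80 + 10^+0.33)
   = 1 / (1 + 63.096 + 2.1380) = 1/66.234 = 0.01510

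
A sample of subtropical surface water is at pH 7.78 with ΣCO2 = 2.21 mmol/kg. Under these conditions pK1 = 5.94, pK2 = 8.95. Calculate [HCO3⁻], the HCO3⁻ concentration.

α₁ = 1 / (1 + [H⁺]/K1 + K2/[H⁺]) = 1 / (1 + 10^-1.84 + 10^-1.17)
   = 1 / (1 + 0.014454 + 0.067608) = 1/1.0821 = 0.9242
[HCO3⁻] = α₁ × DIC = 0.9242 × 2.21 = 2.04 mmol/kg

[HCO3⁻] = 2.04 mmol/kg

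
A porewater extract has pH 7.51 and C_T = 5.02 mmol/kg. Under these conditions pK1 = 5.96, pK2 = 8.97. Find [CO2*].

[CO2*] = 0.133 mmol/kg

α₀ = 1 / (1 + K1/[H⁺] + K1K2/[H⁺]²) = 1 / (1 + 10^+1.55 + 10^+0.09)
   = 1 / (1 + 35.481 + 1.2303) = 1/37.712 = 0.02652
[CO2*] = α₀ × DIC = 0.02652 × 5.02 = 0.133 mmol/kg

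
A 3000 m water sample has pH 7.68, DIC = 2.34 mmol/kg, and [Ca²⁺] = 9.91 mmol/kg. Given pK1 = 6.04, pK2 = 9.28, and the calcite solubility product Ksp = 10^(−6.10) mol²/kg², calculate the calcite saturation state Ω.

α₂ = 1 / (1 + [H⁺]/K2 + [H⁺]²/(K1K2)) = 1 / (1 + 10^+1.60 + 10^-0.04)
   = 1 / (1 + 39.811 + 0.91201) = 1/41.723 = 0.02397
[CO3²⁻] = α₂ × DIC = 0.02397 × 2.34 = 0.05608 mmol/kg
Ksp = 10^(−6.10) = 7.943×10^-7
Ω = [Ca²⁺][CO3²⁻]/Ksp = (9.91×10^-3)(5.608×10^-5) / 7.943×10^-7 = 0.700

Ω = 0.700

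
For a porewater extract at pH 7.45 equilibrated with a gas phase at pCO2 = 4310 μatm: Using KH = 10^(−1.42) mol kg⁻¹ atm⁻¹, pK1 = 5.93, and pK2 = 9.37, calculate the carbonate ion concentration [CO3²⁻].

[CO2*] = KH · pCO2 = 10^(−1.42) × 4310×10^-6 = 1.639×10^-4 mol/kg
α₀ = 1/(1 + K1/[H⁺] + K1K2/[H⁺]²) = 1/(1 + 10^+1.52 + 10^-0.40) = 0.02898
DIC = [CO2*]/α₀ = 1.639×10^-4 / 0.02898 = 5.655 mmol/kg
[CO3²⁻] = α₂·DIC; α₂ = 0.01154, so [CO3²⁻] = 0.01154 × 5.655 = 0.0652 mmol/kg

[CO3²⁻] = 0.0652 mmol/kg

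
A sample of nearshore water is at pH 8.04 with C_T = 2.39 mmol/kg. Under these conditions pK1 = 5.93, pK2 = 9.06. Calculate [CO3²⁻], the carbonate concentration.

α₂ = 1 / (1 + [H⁺]/K2 + [H⁺]²/(K1K2)) = 1 / (1 + 10^+1.02 + 10^-1.09)
   = 1 / (1 + 10.471 + 0.081283) = 1/11.553 = 0.08656
[CO3²⁻] = α₂ × DIC = 0.08656 × 2.39 = 0.207 mmol/kg

[CO3²⁻] = 0.207 mmol/kg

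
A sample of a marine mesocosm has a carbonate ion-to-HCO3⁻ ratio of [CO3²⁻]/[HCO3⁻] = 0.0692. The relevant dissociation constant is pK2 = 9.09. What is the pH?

pH = 7.93

From K2 = [H⁺][CO3²⁻]/[HCO3⁻]:  pH = pK2 + log₁₀([CO3²⁻]/[HCO3⁻])
log₁₀(0.0692) = -1.160
pH = 9.09 + (-1.160) = 7.93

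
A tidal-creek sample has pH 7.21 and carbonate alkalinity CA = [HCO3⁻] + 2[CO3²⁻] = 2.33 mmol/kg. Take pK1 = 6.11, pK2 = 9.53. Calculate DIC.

DIC = 2.50 mmol/kg

CA = [HCO3⁻] + 2[CO3²⁻] = (α₁ + 2α₂)·DIC
At pH 7.21: [H⁺]/K1 = 10^-1.10 = 0.079433, K2/[H⁺] = 10^-2.32 = 0.0047863
α₁ = 1/(1 + 0.079433 + 0.0047863) = 1/1.0842 = 0.9223; α₂ = α₁·K2/[H⁺] = 0.004415
α₁ + 2α₂ = 0.9312
DIC = CA / (α₁ + 2α₂) = 2.33 / 0.9312 = 2.50 mmol/kg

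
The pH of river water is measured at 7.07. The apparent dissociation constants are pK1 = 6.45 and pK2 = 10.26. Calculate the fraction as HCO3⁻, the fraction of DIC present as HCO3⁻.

α₁ = 1 / (1 + [H⁺]/K1 + K2/[H⁺]) = 1 / (1 + 10^-0.62 + 10^-3.19)
   = 1 / (1 + 0.23988 + 0.00064565) = 1/1.2405 = 0.8061

α₁ = 0.806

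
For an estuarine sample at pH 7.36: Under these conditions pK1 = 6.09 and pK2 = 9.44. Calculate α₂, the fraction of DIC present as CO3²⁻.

α₂ = 1 / (1 + [H⁺]/K2 + [H⁺]²/(K1K2)) = 1 / (1 + 10^+2.08 + 10^+0.81)
   = 1 / (1 + 120.23 + 6.4565) = 1/127.68 = 0.007832

α₂ = 0.00783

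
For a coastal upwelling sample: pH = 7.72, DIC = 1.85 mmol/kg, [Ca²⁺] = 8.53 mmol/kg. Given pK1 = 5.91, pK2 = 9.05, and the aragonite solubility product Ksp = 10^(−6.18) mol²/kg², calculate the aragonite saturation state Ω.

α₂ = 1 / (1 + [H⁺]/K2 + [H⁺]²/(K1K2)) = 1 / (1 + 10^+1.33 + 10^-0.48)
   = 1 / (1 + 21.380 + 0.33113) = 1/22.711 = 0.04403
[CO3²⁻] = α₂ × DIC = 0.04403 × 1.85 = 0.08146 mmol/kg
Ksp = 10^(−6.18) = 6.607×10^-7
Ω = [Ca²⁺][CO3²⁻]/Ksp = (8.53×10^-3)(8.146×10^-5) / 6.607×10^-7 = 1.05

Ω = 1.05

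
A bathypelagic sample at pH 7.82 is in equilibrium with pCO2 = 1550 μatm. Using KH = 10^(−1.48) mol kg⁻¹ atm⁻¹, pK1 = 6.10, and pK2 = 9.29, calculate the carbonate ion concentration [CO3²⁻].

[CO2*] = KH · pCO2 = 10^(−1.48) × 1550×10^-6 = 5.133×10^-5 mol/kg
α₀ = 1/(1 + K1/[H⁺] + K1K2/[H⁺]²) = 1/(1 + 10^+1.72 + 10^+0.25) = 0.01810
DIC = [CO2*]/α₀ = 5.133×10^-5 / 0.01810 = 2.836 mmol/kg
[CO3²⁻] = α₂·DIC; α₂ = 0.03218, so [CO3²⁻] = 0.03218 × 2.836 = 0.0913 mmol/kg

[CO3²⁻] = 0.0913 mmol/kg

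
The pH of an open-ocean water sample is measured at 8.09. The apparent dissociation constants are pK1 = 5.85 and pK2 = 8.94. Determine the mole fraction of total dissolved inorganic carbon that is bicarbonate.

α₁ = 1 / (1 + [H⁺]/K1 + K2/[H⁺]) = 1 / (1 + 10^-2.24 + 10^-0.85)
   = 1 / (1 + 0.0057544 + 0.14125) = 1/1.1470 = 0.8718

α₁ = 0.872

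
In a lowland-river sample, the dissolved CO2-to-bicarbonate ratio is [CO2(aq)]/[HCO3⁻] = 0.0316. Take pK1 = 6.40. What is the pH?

pH = 7.90

From K1 = [H⁺][HCO3⁻]/[CO2(aq)]:  pH = pK1 − log₁₀([CO2(aq)]/[HCO3⁻])
log₁₀(0.0316) = -1.500
pH = 6.40 − (-1.500) = 7.90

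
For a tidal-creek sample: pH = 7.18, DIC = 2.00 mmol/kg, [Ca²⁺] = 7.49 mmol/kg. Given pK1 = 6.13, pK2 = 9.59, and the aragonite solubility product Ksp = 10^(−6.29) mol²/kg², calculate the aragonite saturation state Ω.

α₂ = 1 / (1 + [H⁺]/K2 + [H⁺]²/(K1K2)) = 1 / (1 + 10^+2.41 + 10^+1.36)
   = 1 / (1 + 257.04 + 22.909) = 1/280.95 = 0.003559
[CO3²⁻] = α₂ × DIC = 0.003559 × 2.00 = 0.007119 mmol/kg = 7.119 μmol/kg
Ksp = 10^(−6.29) = 5.129×10^-7
Ω = [Ca²⁺][CO3²⁻]/Ksp = (7.49×10^-3)(7.119×10^-6) / 5.129×10^-7 = 0.104

Ω = 0.104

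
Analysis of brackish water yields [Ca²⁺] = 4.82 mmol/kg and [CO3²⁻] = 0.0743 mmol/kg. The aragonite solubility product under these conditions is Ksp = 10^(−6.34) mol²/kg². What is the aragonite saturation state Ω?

Ω = 0.783

Ksp = 10^(−6.34) = 4.571×10^-7
Ω = [Ca²⁺][CO3²⁻]/Ksp = (4.82×10^-3)(0.0743×10^-3) / 4.571×10^-7 = 0.783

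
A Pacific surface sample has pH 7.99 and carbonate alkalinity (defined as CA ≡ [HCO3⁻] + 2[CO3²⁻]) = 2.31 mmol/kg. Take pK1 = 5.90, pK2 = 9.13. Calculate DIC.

DIC = 2.18 mmol/kg

CA = [HCO3⁻] + 2[CO3²⁻] = (α₁ + 2α₂)·DIC
At pH 7.99: [H⁺]/K1 = 10^-2.09 = 0.0081283, K2/[H⁺] = 10^-1.14 = 0.072444
α₁ = 1/(1 + 0.0081283 + 0.072444) = 1/1.0806 = 0.9254; α₂ = α₁·K2/[H⁺] = 0.06704
α₁ + 2α₂ = 1.0595
DIC = CA / (α₁ + 2α₂) = 2.31 / 1.0595 = 2.18 mmol/kg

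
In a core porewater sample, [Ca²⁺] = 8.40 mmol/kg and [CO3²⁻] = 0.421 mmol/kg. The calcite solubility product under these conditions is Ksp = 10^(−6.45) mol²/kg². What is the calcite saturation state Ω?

Ω = 9.97

Ksp = 10^(−6.45) = 3.548×10^-7
Ω = [Ca²⁺][CO3²⁻]/Ksp = (8.40×10^-3)(0.421×10^-3) / 3.548×10^-7 = 9.97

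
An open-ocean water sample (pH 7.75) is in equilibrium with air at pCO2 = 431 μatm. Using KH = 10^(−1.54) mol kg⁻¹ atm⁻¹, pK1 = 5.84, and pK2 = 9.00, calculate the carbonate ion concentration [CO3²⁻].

[CO3²⁻] = 0.0568 mmol/kg

[CO2*] = KH · pCO2 = 10^(−1.54) × 431×10^-6 = 1.243×10^-5 mol/kg
α₀ = 1/(1 + K1/[H⁺] + K1K2/[H⁺]²) = 1/(1 + 10^+1.91 + 10^+0.66) = 0.01151
DIC = [CO2*]/α₀ = 1.243×10^-5 / 0.01151 = 1.080 mmol/kg
[CO3²⁻] = α₂·DIC; α₂ = 0.05263, so [CO3²⁻] = 0.05263 × 1.080 = 0.0568 mmol/kg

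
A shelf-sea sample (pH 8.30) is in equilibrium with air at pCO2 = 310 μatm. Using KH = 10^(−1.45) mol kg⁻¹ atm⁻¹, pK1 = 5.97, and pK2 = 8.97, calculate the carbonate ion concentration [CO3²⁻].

[CO3²⁻] = 0.503 mmol/kg

[CO2*] = KH · pCO2 = 10^(−1.45) × 310×10^-6 = 1.100×10^-5 mol/kg
α₀ = 1/(1 + K1/[H⁺] + K1K2/[H⁺]²) = 1/(1 + 10^+2.33 + 10^+1.66) = 0.003839
DIC = [CO2*]/α₀ = 1.100×10^-5 / 0.003839 = 2.865 mmol/kg
[CO3²⁻] = α₂·DIC; α₂ = 0.1755, so [CO3²⁻] = 0.1755 × 2.865 = 0.503 mmol/kg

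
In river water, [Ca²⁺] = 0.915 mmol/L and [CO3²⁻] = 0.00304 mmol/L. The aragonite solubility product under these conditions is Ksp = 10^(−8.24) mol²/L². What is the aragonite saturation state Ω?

Ω = 0.483

Ksp = 10^(−8.24) = 5.754×10^-9
Ω = [Ca²⁺][CO3²⁻]/Ksp = (0.915×10^-3)(0.00304×10^-3) / 5.754×10^-9 = 0.483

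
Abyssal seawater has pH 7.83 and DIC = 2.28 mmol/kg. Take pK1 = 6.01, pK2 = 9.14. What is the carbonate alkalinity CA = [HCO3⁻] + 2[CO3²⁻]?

CA = [HCO3⁻] + 2[CO3²⁻] = (α₁ + 2α₂)·DIC
At pH 7.83: [H⁺]/K1 = 10^-1.82 = 0.015136, K2/[H⁺] = 10^-1.31 = 0.048978
α₁ = 1/(1 + 0.015136 + 0.048978) = 1/1.0641 = 0.9397; α₂ = α₁·K2/[H⁺] = 0.04603
α₁ + 2α₂ = 1.0318
CA = 1.0318 × 2.28 = 2.35 mmol/kg

CA = 2.35 mmol/kg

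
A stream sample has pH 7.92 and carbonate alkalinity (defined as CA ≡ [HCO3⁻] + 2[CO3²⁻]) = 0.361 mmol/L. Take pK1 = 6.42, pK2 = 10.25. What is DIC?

CA = [HCO3⁻] + 2[CO3²⁻] = (α₁ + 2α₂)·DIC
At pH 7.92: [H⁺]/K1 = 10^-1.50 = 0.031623, K2/[H⁺] = 10^-2.33 = 0.0046774
α₁ = 1/(1 + 0.031623 + 0.0046774) = 1/1.0363 = 0.9650; α₂ = α₁·K2/[H⁺] = 0.004514
α₁ + 2α₂ = 0.9740
DIC = CA / (α₁ + 2α₂) = 0.361 / 0.9740 = 0.371 mmol/L

DIC = 0.371 mmol/L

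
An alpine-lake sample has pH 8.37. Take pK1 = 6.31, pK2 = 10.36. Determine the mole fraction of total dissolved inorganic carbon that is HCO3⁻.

α₁ = 1 / (1 + [H⁺]/K1 + K2/[H⁺]) = 1 / (1 + 10^-2.06 + 10^-1.99)
   = 1 / (1 + 0.0087096 + 0.010233) = 1/1.0189 = 0.9814

α₁ = 0.981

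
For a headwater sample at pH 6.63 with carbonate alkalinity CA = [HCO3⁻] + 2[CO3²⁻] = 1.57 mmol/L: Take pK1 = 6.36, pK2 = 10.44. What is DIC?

CA = [HCO3⁻] + 2[CO3²⁻] = (α₁ + 2α₂)·DIC
At pH 6.63: [H⁺]/K1 = 10^-0.27 = 0.53703, K2/[H⁺] = 10^-3.81 = 0.00015488
α₁ = 1/(1 + 0.53703 + 0.00015488) = 1/1.5372 = 0.6505; α₂ = α₁·K2/[H⁺] = 0.0001008
α₁ + 2α₂ = 0.6507
DIC = CA / (α₁ + 2α₂) = 1.57 / 0.6507 = 2.41 mmol/L

DIC = 2.41 mmol/L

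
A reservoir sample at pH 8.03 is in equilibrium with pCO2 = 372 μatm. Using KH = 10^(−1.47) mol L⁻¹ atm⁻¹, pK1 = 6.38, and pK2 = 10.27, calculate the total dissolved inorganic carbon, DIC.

DIC = 0.579 mmol/L

[CO2*] = KH · pCO2 = 10^(−1.47) × 372×10^-6 = 1.261×10^-5 mol/L
α₀ = 1/(1 + K1/[H⁺] + K1K2/[H⁺]²) = 1/(1 + 10^+1.65 + 10^-0.59) = 0.02177
DIC = [CO2*]/α₀ = 1.261×10^-5 / 0.02177 = 0.579 mmol/L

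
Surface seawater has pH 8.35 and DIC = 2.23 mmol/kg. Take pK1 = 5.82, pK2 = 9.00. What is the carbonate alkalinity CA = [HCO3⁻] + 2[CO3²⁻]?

CA = [HCO3⁻] + 2[CO3²⁻] = (α₁ + 2α₂)·DIC
At pH 8.35: [H⁺]/K1 = 10^-2.53 = 0.0029512, K2/[H⁺] = 10^-0.65 = 0.22387
α₁ = 1/(1 + 0.0029512 + 0.22387) = 1/1.2268 = 0.8151; α₂ = α₁·K2/[H⁺] = 0.1825
α₁ + 2α₂ = 1.1801
CA = 1.1801 × 2.23 = 2.63 mmol/kg

CA = 2.63 mmol/kg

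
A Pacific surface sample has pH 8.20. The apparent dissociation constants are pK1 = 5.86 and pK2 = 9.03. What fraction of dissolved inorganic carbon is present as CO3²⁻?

α₂ = 1 / (1 + [H⁺]/K2 + [H⁺]²/(K1K2)) = 1 / (1 + 10^+0.83 + 10^-1.51)
   = 1 / (1 + 6.7608 + 0.030903) = 1/7.7917 = 0.1283

α₂ = 0.128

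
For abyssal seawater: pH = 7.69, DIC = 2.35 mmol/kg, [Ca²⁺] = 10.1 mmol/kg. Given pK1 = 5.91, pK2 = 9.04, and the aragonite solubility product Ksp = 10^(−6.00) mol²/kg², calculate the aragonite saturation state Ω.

Ω = 0.999

α₂ = 1 / (1 + [H⁺]/K2 + [H⁺]²/(K1K2)) = 1 / (1 + 10^+1.35 + 10^-0.43)
   = 1 / (1 + 22.387 + 0.37154) = 1/23.759 = 0.04209
[CO3²⁻] = α₂ × DIC = 0.04209 × 2.35 = 0.09891 mmol/kg
Ksp = 10^(−6.00) = 1.000×10^-6
Ω = [Ca²⁺][CO3²⁻]/Ksp = (10.1×10^-3)(9.891×10^-5) / 1.000×10^-6 = 0.999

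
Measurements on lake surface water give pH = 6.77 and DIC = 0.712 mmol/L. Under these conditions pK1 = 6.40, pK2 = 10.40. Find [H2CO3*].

[CO2*] = 0.213 mmol/L

α₀ = 1 / (1 + K1/[H⁺] + K1K2/[H⁺]²) = 1 / (1 + 10^+0.37 + 10^-3.26)
   = 1 / (1 + 2.3442 + 0.00054954) = 1/3.3448 = 0.2990
[CO2*] = α₀ × DIC = 0.2990 × 0.712 = 0.213 mmol/L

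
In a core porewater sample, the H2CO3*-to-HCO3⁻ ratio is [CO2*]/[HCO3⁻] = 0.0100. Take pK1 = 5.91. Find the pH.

From K1 = [H⁺][HCO3⁻]/[CO2*]:  pH = pK1 − log₁₀([CO2*]/[HCO3⁻])
log₁₀(0.0100) = -2.000
pH = 5.91 − (-2.000) = 7.91

pH = 7.91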